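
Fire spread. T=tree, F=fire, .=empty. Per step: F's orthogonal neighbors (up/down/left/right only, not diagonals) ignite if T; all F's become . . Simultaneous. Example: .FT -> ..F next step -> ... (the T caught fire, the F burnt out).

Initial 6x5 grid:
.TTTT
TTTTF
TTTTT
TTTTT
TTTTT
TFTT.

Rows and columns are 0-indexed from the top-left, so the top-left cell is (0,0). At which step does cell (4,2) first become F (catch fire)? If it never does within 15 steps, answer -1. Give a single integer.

Step 1: cell (4,2)='T' (+6 fires, +2 burnt)
Step 2: cell (4,2)='F' (+8 fires, +6 burnt)
  -> target ignites at step 2
Step 3: cell (4,2)='.' (+9 fires, +8 burnt)
Step 4: cell (4,2)='.' (+3 fires, +9 burnt)
Step 5: cell (4,2)='.' (+0 fires, +3 burnt)
  fire out at step 5

2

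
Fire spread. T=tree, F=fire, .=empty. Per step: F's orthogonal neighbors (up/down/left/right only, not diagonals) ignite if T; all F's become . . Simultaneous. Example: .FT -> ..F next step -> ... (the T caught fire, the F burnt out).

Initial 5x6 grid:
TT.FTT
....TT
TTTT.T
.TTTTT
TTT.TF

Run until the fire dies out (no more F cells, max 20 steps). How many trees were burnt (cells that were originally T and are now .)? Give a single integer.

Answer: 18

Derivation:
Step 1: +3 fires, +2 burnt (F count now 3)
Step 2: +4 fires, +3 burnt (F count now 4)
Step 3: +2 fires, +4 burnt (F count now 2)
Step 4: +2 fires, +2 burnt (F count now 2)
Step 5: +3 fires, +2 burnt (F count now 3)
Step 6: +2 fires, +3 burnt (F count now 2)
Step 7: +2 fires, +2 burnt (F count now 2)
Step 8: +0 fires, +2 burnt (F count now 0)
Fire out after step 8
Initially T: 20, now '.': 28
Total burnt (originally-T cells now '.'): 18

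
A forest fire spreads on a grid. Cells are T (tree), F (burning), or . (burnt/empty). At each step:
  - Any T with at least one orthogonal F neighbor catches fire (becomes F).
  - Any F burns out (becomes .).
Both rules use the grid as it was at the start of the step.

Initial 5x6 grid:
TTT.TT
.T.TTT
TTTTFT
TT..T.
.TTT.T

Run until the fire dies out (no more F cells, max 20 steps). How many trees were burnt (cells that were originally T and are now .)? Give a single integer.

Step 1: +4 fires, +1 burnt (F count now 4)
Step 2: +4 fires, +4 burnt (F count now 4)
Step 3: +2 fires, +4 burnt (F count now 2)
Step 4: +3 fires, +2 burnt (F count now 3)
Step 5: +3 fires, +3 burnt (F count now 3)
Step 6: +3 fires, +3 burnt (F count now 3)
Step 7: +1 fires, +3 burnt (F count now 1)
Step 8: +0 fires, +1 burnt (F count now 0)
Fire out after step 8
Initially T: 21, now '.': 29
Total burnt (originally-T cells now '.'): 20

Answer: 20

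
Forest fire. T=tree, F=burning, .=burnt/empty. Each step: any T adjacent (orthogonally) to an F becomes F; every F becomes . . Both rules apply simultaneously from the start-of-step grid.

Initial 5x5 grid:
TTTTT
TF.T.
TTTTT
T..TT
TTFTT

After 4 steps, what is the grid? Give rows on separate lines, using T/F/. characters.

Step 1: 5 trees catch fire, 2 burn out
  TFTTT
  F..T.
  TFTTT
  T..TT
  TF.FT
Step 2: 7 trees catch fire, 5 burn out
  F.FTT
  ...T.
  F.FTT
  T..FT
  F...F
Step 3: 4 trees catch fire, 7 burn out
  ...FT
  ...T.
  ...FT
  F...F
  .....
Step 4: 3 trees catch fire, 4 burn out
  ....F
  ...F.
  ....F
  .....
  .....

....F
...F.
....F
.....
.....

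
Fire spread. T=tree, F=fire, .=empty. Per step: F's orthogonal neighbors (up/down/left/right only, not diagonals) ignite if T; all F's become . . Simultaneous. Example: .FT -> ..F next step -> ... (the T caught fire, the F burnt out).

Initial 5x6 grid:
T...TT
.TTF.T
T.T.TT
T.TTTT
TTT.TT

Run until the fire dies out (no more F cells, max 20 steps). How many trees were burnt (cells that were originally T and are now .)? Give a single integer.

Step 1: +1 fires, +1 burnt (F count now 1)
Step 2: +2 fires, +1 burnt (F count now 2)
Step 3: +1 fires, +2 burnt (F count now 1)
Step 4: +2 fires, +1 burnt (F count now 2)
Step 5: +2 fires, +2 burnt (F count now 2)
Step 6: +4 fires, +2 burnt (F count now 4)
Step 7: +3 fires, +4 burnt (F count now 3)
Step 8: +2 fires, +3 burnt (F count now 2)
Step 9: +1 fires, +2 burnt (F count now 1)
Step 10: +1 fires, +1 burnt (F count now 1)
Step 11: +0 fires, +1 burnt (F count now 0)
Fire out after step 11
Initially T: 20, now '.': 29
Total burnt (originally-T cells now '.'): 19

Answer: 19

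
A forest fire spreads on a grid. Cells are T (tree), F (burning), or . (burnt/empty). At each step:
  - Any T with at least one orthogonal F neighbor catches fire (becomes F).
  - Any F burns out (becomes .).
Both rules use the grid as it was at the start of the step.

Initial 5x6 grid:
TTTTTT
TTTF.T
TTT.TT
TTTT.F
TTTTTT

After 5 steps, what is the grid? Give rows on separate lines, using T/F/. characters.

Step 1: 4 trees catch fire, 2 burn out
  TTTFTT
  TTF..T
  TTT.TF
  TTTT..
  TTTTTF
Step 2: 7 trees catch fire, 4 burn out
  TTF.FT
  TF...F
  TTF.F.
  TTTT..
  TTTTF.
Step 3: 6 trees catch fire, 7 burn out
  TF...F
  F.....
  TF....
  TTFT..
  TTTF..
Step 4: 5 trees catch fire, 6 burn out
  F.....
  ......
  F.....
  TF.F..
  TTF...
Step 5: 2 trees catch fire, 5 burn out
  ......
  ......
  ......
  F.....
  TF....

......
......
......
F.....
TF....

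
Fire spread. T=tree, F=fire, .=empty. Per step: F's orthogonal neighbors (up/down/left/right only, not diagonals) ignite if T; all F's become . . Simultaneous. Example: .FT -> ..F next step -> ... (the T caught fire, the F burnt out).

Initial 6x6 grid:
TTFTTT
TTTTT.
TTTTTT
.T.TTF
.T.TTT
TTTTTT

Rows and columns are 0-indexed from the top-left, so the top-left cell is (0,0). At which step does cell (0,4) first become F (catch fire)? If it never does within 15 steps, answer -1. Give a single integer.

Step 1: cell (0,4)='T' (+6 fires, +2 burnt)
Step 2: cell (0,4)='F' (+9 fires, +6 burnt)
  -> target ignites at step 2
Step 3: cell (0,4)='.' (+7 fires, +9 burnt)
Step 4: cell (0,4)='.' (+3 fires, +7 burnt)
Step 5: cell (0,4)='.' (+2 fires, +3 burnt)
Step 6: cell (0,4)='.' (+1 fires, +2 burnt)
Step 7: cell (0,4)='.' (+1 fires, +1 burnt)
Step 8: cell (0,4)='.' (+0 fires, +1 burnt)
  fire out at step 8

2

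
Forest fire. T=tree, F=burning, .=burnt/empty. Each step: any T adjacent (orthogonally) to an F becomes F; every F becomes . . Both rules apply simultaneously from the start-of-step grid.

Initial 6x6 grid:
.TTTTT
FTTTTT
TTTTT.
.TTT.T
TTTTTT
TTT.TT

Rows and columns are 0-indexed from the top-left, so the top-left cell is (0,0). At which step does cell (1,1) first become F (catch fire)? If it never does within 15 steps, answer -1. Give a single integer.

Step 1: cell (1,1)='F' (+2 fires, +1 burnt)
  -> target ignites at step 1
Step 2: cell (1,1)='.' (+3 fires, +2 burnt)
Step 3: cell (1,1)='.' (+4 fires, +3 burnt)
Step 4: cell (1,1)='.' (+5 fires, +4 burnt)
Step 5: cell (1,1)='.' (+7 fires, +5 burnt)
Step 6: cell (1,1)='.' (+4 fires, +7 burnt)
Step 7: cell (1,1)='.' (+1 fires, +4 burnt)
Step 8: cell (1,1)='.' (+2 fires, +1 burnt)
Step 9: cell (1,1)='.' (+2 fires, +2 burnt)
Step 10: cell (1,1)='.' (+0 fires, +2 burnt)
  fire out at step 10

1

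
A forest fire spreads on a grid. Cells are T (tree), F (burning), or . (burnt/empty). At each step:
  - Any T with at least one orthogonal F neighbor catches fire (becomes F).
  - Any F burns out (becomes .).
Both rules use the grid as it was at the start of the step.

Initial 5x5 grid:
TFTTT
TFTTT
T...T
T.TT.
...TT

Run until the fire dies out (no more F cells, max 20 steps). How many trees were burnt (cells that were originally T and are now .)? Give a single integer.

Answer: 11

Derivation:
Step 1: +4 fires, +2 burnt (F count now 4)
Step 2: +3 fires, +4 burnt (F count now 3)
Step 3: +3 fires, +3 burnt (F count now 3)
Step 4: +1 fires, +3 burnt (F count now 1)
Step 5: +0 fires, +1 burnt (F count now 0)
Fire out after step 5
Initially T: 15, now '.': 21
Total burnt (originally-T cells now '.'): 11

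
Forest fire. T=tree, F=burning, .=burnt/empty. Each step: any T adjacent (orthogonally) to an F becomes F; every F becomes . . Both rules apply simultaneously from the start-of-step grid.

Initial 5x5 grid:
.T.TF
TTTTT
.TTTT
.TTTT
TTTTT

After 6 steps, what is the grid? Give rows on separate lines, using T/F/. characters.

Step 1: 2 trees catch fire, 1 burn out
  .T.F.
  TTTTF
  .TTTT
  .TTTT
  TTTTT
Step 2: 2 trees catch fire, 2 burn out
  .T...
  TTTF.
  .TTTF
  .TTTT
  TTTTT
Step 3: 3 trees catch fire, 2 burn out
  .T...
  TTF..
  .TTF.
  .TTTF
  TTTTT
Step 4: 4 trees catch fire, 3 burn out
  .T...
  TF...
  .TF..
  .TTF.
  TTTTF
Step 5: 5 trees catch fire, 4 burn out
  .F...
  F....
  .F...
  .TF..
  TTTF.
Step 6: 2 trees catch fire, 5 burn out
  .....
  .....
  .....
  .F...
  TTF..

.....
.....
.....
.F...
TTF..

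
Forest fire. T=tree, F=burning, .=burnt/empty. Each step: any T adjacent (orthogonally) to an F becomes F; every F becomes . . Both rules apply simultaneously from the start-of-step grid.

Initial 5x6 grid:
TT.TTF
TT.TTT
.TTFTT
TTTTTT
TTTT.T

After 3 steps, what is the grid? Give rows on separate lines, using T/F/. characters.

Step 1: 6 trees catch fire, 2 burn out
  TT.TF.
  TT.FTF
  .TF.FT
  TTTFTT
  TTTT.T
Step 2: 7 trees catch fire, 6 burn out
  TT.F..
  TT..F.
  .F...F
  TTF.FT
  TTTF.T
Step 3: 4 trees catch fire, 7 burn out
  TT....
  TF....
  ......
  TF...F
  TTF..T

TT....
TF....
......
TF...F
TTF..T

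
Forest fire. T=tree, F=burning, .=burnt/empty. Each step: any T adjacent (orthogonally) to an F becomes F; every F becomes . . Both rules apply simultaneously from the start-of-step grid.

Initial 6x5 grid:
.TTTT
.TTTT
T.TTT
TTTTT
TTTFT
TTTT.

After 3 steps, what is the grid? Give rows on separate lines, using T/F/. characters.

Step 1: 4 trees catch fire, 1 burn out
  .TTTT
  .TTTT
  T.TTT
  TTTFT
  TTF.F
  TTTF.
Step 2: 5 trees catch fire, 4 burn out
  .TTTT
  .TTTT
  T.TFT
  TTF.F
  TF...
  TTF..
Step 3: 6 trees catch fire, 5 burn out
  .TTTT
  .TTFT
  T.F.F
  TF...
  F....
  TF...

.TTTT
.TTFT
T.F.F
TF...
F....
TF...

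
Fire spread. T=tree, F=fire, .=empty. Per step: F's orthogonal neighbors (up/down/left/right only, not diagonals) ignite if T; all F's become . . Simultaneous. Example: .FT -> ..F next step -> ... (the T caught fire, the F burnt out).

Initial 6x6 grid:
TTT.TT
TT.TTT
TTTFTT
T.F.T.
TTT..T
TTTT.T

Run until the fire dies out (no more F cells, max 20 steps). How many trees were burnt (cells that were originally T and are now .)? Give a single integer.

Step 1: +4 fires, +2 burnt (F count now 4)
Step 2: +6 fires, +4 burnt (F count now 6)
Step 3: +7 fires, +6 burnt (F count now 7)
Step 4: +5 fires, +7 burnt (F count now 5)
Step 5: +2 fires, +5 burnt (F count now 2)
Step 6: +0 fires, +2 burnt (F count now 0)
Fire out after step 6
Initially T: 26, now '.': 34
Total burnt (originally-T cells now '.'): 24

Answer: 24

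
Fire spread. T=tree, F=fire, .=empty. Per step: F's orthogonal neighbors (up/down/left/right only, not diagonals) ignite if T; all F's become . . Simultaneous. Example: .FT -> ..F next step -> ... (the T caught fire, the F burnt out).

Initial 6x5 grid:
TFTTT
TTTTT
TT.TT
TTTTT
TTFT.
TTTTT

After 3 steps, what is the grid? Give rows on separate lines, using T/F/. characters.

Step 1: 7 trees catch fire, 2 burn out
  F.FTT
  TFTTT
  TT.TT
  TTFTT
  TF.F.
  TTFTT
Step 2: 9 trees catch fire, 7 burn out
  ...FT
  F.FTT
  TF.TT
  TF.FT
  F....
  TF.FT
Step 3: 8 trees catch fire, 9 burn out
  ....F
  ...FT
  F..FT
  F...F
  .....
  F...F

....F
...FT
F..FT
F...F
.....
F...F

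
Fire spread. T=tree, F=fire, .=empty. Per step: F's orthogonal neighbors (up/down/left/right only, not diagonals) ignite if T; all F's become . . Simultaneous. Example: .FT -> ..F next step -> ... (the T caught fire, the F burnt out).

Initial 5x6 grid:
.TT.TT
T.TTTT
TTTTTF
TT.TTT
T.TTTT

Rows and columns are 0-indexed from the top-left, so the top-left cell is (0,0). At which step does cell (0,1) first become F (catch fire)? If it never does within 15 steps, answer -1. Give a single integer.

Step 1: cell (0,1)='T' (+3 fires, +1 burnt)
Step 2: cell (0,1)='T' (+5 fires, +3 burnt)
Step 3: cell (0,1)='T' (+5 fires, +5 burnt)
Step 4: cell (0,1)='T' (+3 fires, +5 burnt)
Step 5: cell (0,1)='T' (+4 fires, +3 burnt)
Step 6: cell (0,1)='F' (+3 fires, +4 burnt)
  -> target ignites at step 6
Step 7: cell (0,1)='.' (+1 fires, +3 burnt)
Step 8: cell (0,1)='.' (+0 fires, +1 burnt)
  fire out at step 8

6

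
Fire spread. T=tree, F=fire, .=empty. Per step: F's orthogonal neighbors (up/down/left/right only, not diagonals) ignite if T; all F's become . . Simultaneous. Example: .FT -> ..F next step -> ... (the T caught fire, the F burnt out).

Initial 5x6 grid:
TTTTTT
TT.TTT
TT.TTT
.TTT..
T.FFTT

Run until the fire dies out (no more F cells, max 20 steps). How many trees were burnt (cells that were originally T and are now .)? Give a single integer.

Answer: 21

Derivation:
Step 1: +3 fires, +2 burnt (F count now 3)
Step 2: +3 fires, +3 burnt (F count now 3)
Step 3: +3 fires, +3 burnt (F count now 3)
Step 4: +5 fires, +3 burnt (F count now 5)
Step 5: +5 fires, +5 burnt (F count now 5)
Step 6: +2 fires, +5 burnt (F count now 2)
Step 7: +0 fires, +2 burnt (F count now 0)
Fire out after step 7
Initially T: 22, now '.': 29
Total burnt (originally-T cells now '.'): 21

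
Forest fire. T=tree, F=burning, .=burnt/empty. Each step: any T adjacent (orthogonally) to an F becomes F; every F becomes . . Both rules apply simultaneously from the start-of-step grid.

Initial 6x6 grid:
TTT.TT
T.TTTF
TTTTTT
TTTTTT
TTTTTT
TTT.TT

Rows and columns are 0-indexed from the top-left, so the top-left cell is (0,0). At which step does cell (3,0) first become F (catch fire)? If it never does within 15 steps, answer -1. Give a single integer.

Step 1: cell (3,0)='T' (+3 fires, +1 burnt)
Step 2: cell (3,0)='T' (+4 fires, +3 burnt)
Step 3: cell (3,0)='T' (+4 fires, +4 burnt)
Step 4: cell (3,0)='T' (+5 fires, +4 burnt)
Step 5: cell (3,0)='T' (+5 fires, +5 burnt)
Step 6: cell (3,0)='T' (+4 fires, +5 burnt)
Step 7: cell (3,0)='F' (+4 fires, +4 burnt)
  -> target ignites at step 7
Step 8: cell (3,0)='.' (+2 fires, +4 burnt)
Step 9: cell (3,0)='.' (+1 fires, +2 burnt)
Step 10: cell (3,0)='.' (+0 fires, +1 burnt)
  fire out at step 10

7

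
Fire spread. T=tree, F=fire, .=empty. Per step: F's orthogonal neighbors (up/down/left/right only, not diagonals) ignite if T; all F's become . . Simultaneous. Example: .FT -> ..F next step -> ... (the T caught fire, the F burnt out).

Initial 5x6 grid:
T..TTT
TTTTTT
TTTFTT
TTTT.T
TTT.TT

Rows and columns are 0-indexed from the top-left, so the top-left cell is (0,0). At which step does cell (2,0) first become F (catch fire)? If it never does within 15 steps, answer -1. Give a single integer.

Step 1: cell (2,0)='T' (+4 fires, +1 burnt)
Step 2: cell (2,0)='T' (+6 fires, +4 burnt)
Step 3: cell (2,0)='F' (+7 fires, +6 burnt)
  -> target ignites at step 3
Step 4: cell (2,0)='.' (+5 fires, +7 burnt)
Step 5: cell (2,0)='.' (+3 fires, +5 burnt)
Step 6: cell (2,0)='.' (+0 fires, +3 burnt)
  fire out at step 6

3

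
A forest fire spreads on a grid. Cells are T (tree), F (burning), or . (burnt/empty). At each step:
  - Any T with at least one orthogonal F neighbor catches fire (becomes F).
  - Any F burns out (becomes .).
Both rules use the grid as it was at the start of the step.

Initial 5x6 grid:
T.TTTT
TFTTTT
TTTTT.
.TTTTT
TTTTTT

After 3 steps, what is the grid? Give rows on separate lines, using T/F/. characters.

Step 1: 3 trees catch fire, 1 burn out
  T.TTTT
  F.FTTT
  TFTTT.
  .TTTTT
  TTTTTT
Step 2: 6 trees catch fire, 3 burn out
  F.FTTT
  ...FTT
  F.FTT.
  .FTTTT
  TTTTTT
Step 3: 5 trees catch fire, 6 burn out
  ...FTT
  ....FT
  ...FT.
  ..FTTT
  TFTTTT

...FTT
....FT
...FT.
..FTTT
TFTTTT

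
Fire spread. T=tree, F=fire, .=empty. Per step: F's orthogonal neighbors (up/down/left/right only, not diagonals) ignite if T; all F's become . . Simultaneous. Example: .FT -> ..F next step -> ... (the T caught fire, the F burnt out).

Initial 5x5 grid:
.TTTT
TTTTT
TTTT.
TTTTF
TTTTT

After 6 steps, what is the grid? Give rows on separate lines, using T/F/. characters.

Step 1: 2 trees catch fire, 1 burn out
  .TTTT
  TTTTT
  TTTT.
  TTTF.
  TTTTF
Step 2: 3 trees catch fire, 2 burn out
  .TTTT
  TTTTT
  TTTF.
  TTF..
  TTTF.
Step 3: 4 trees catch fire, 3 burn out
  .TTTT
  TTTFT
  TTF..
  TF...
  TTF..
Step 4: 6 trees catch fire, 4 burn out
  .TTFT
  TTF.F
  TF...
  F....
  TF...
Step 5: 5 trees catch fire, 6 burn out
  .TF.F
  TF...
  F....
  .....
  F....
Step 6: 2 trees catch fire, 5 burn out
  .F...
  F....
  .....
  .....
  .....

.F...
F....
.....
.....
.....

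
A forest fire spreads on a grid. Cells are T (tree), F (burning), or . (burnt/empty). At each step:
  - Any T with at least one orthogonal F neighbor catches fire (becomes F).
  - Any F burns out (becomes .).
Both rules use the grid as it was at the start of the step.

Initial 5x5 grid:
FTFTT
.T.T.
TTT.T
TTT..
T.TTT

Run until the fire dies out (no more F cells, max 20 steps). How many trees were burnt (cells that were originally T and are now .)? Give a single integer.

Step 1: +2 fires, +2 burnt (F count now 2)
Step 2: +3 fires, +2 burnt (F count now 3)
Step 3: +1 fires, +3 burnt (F count now 1)
Step 4: +3 fires, +1 burnt (F count now 3)
Step 5: +2 fires, +3 burnt (F count now 2)
Step 6: +2 fires, +2 burnt (F count now 2)
Step 7: +1 fires, +2 burnt (F count now 1)
Step 8: +1 fires, +1 burnt (F count now 1)
Step 9: +0 fires, +1 burnt (F count now 0)
Fire out after step 9
Initially T: 16, now '.': 24
Total burnt (originally-T cells now '.'): 15

Answer: 15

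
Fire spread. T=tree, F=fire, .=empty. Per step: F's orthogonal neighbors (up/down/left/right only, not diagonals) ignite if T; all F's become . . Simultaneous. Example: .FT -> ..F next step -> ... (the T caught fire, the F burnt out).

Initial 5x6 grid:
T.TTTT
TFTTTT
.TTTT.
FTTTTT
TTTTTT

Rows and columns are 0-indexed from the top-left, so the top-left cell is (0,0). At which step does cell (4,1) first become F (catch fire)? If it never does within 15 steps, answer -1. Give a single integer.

Step 1: cell (4,1)='T' (+5 fires, +2 burnt)
Step 2: cell (4,1)='F' (+6 fires, +5 burnt)
  -> target ignites at step 2
Step 3: cell (4,1)='.' (+5 fires, +6 burnt)
Step 4: cell (4,1)='.' (+5 fires, +5 burnt)
Step 5: cell (4,1)='.' (+3 fires, +5 burnt)
Step 6: cell (4,1)='.' (+1 fires, +3 burnt)
Step 7: cell (4,1)='.' (+0 fires, +1 burnt)
  fire out at step 7

2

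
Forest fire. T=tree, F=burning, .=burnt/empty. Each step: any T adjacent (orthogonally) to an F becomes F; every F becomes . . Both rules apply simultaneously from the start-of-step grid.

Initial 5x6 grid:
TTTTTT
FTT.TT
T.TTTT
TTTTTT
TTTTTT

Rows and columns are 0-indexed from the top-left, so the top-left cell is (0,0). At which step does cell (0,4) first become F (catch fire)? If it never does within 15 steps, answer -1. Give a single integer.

Step 1: cell (0,4)='T' (+3 fires, +1 burnt)
Step 2: cell (0,4)='T' (+3 fires, +3 burnt)
Step 3: cell (0,4)='T' (+4 fires, +3 burnt)
Step 4: cell (0,4)='T' (+4 fires, +4 burnt)
Step 5: cell (0,4)='F' (+4 fires, +4 burnt)
  -> target ignites at step 5
Step 6: cell (0,4)='.' (+5 fires, +4 burnt)
Step 7: cell (0,4)='.' (+3 fires, +5 burnt)
Step 8: cell (0,4)='.' (+1 fires, +3 burnt)
Step 9: cell (0,4)='.' (+0 fires, +1 burnt)
  fire out at step 9

5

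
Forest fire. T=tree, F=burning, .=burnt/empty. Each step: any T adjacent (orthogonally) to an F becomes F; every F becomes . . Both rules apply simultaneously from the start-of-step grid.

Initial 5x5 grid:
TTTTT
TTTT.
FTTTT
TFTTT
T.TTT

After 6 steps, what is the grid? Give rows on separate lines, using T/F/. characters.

Step 1: 4 trees catch fire, 2 burn out
  TTTTT
  FTTT.
  .FTTT
  F.FTT
  T.TTT
Step 2: 6 trees catch fire, 4 burn out
  FTTTT
  .FTT.
  ..FTT
  ...FT
  F.FTT
Step 3: 5 trees catch fire, 6 burn out
  .FTTT
  ..FT.
  ...FT
  ....F
  ...FT
Step 4: 4 trees catch fire, 5 burn out
  ..FTT
  ...F.
  ....F
  .....
  ....F
Step 5: 1 trees catch fire, 4 burn out
  ...FT
  .....
  .....
  .....
  .....
Step 6: 1 trees catch fire, 1 burn out
  ....F
  .....
  .....
  .....
  .....

....F
.....
.....
.....
.....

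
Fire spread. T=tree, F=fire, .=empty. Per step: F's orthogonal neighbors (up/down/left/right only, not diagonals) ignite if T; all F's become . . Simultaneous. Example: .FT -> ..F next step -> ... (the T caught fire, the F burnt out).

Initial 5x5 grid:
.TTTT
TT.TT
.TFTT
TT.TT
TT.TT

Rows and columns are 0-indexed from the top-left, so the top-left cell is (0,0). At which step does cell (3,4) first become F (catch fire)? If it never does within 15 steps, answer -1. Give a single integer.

Step 1: cell (3,4)='T' (+2 fires, +1 burnt)
Step 2: cell (3,4)='T' (+5 fires, +2 burnt)
Step 3: cell (3,4)='F' (+8 fires, +5 burnt)
  -> target ignites at step 3
Step 4: cell (3,4)='.' (+4 fires, +8 burnt)
Step 5: cell (3,4)='.' (+0 fires, +4 burnt)
  fire out at step 5

3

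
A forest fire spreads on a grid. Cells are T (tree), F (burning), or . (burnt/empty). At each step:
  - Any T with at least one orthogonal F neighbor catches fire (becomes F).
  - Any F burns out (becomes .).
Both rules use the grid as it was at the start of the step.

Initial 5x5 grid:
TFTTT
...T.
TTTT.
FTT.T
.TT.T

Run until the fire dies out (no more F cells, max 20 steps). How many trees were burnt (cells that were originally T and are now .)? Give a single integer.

Answer: 13

Derivation:
Step 1: +4 fires, +2 burnt (F count now 4)
Step 2: +4 fires, +4 burnt (F count now 4)
Step 3: +4 fires, +4 burnt (F count now 4)
Step 4: +1 fires, +4 burnt (F count now 1)
Step 5: +0 fires, +1 burnt (F count now 0)
Fire out after step 5
Initially T: 15, now '.': 23
Total burnt (originally-T cells now '.'): 13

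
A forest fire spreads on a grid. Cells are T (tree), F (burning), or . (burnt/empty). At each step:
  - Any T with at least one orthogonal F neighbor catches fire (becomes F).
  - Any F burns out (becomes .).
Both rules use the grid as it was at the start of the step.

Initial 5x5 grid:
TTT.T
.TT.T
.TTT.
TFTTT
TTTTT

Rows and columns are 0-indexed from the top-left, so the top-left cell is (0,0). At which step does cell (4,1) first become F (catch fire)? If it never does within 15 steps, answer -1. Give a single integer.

Step 1: cell (4,1)='F' (+4 fires, +1 burnt)
  -> target ignites at step 1
Step 2: cell (4,1)='.' (+5 fires, +4 burnt)
Step 3: cell (4,1)='.' (+5 fires, +5 burnt)
Step 4: cell (4,1)='.' (+3 fires, +5 burnt)
Step 5: cell (4,1)='.' (+0 fires, +3 burnt)
  fire out at step 5

1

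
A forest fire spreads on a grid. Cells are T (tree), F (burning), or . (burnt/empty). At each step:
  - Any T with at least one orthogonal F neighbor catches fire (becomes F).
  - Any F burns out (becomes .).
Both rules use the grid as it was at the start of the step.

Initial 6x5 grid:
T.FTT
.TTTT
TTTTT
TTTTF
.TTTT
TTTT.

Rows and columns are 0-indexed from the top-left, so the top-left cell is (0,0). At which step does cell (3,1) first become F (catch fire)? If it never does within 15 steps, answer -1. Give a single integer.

Step 1: cell (3,1)='T' (+5 fires, +2 burnt)
Step 2: cell (3,1)='T' (+8 fires, +5 burnt)
Step 3: cell (3,1)='F' (+4 fires, +8 burnt)
  -> target ignites at step 3
Step 4: cell (3,1)='.' (+4 fires, +4 burnt)
Step 5: cell (3,1)='.' (+1 fires, +4 burnt)
Step 6: cell (3,1)='.' (+1 fires, +1 burnt)
Step 7: cell (3,1)='.' (+0 fires, +1 burnt)
  fire out at step 7

3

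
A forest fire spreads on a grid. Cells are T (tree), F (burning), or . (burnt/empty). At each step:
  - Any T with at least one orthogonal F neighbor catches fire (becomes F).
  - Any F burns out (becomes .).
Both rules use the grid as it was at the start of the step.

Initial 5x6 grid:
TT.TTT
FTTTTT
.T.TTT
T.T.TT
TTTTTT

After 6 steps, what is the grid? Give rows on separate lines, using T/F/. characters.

Step 1: 2 trees catch fire, 1 burn out
  FT.TTT
  .FTTTT
  .T.TTT
  T.T.TT
  TTTTTT
Step 2: 3 trees catch fire, 2 burn out
  .F.TTT
  ..FTTT
  .F.TTT
  T.T.TT
  TTTTTT
Step 3: 1 trees catch fire, 3 burn out
  ...TTT
  ...FTT
  ...TTT
  T.T.TT
  TTTTTT
Step 4: 3 trees catch fire, 1 burn out
  ...FTT
  ....FT
  ...FTT
  T.T.TT
  TTTTTT
Step 5: 3 trees catch fire, 3 burn out
  ....FT
  .....F
  ....FT
  T.T.TT
  TTTTTT
Step 6: 3 trees catch fire, 3 burn out
  .....F
  ......
  .....F
  T.T.FT
  TTTTTT

.....F
......
.....F
T.T.FT
TTTTTT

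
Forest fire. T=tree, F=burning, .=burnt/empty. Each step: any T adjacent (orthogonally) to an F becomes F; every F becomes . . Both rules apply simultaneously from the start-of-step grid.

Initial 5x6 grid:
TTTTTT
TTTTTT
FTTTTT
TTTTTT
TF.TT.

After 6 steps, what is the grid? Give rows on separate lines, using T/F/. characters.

Step 1: 5 trees catch fire, 2 burn out
  TTTTTT
  FTTTTT
  .FTTTT
  FFTTTT
  F..TT.
Step 2: 4 trees catch fire, 5 burn out
  FTTTTT
  .FTTTT
  ..FTTT
  ..FTTT
  ...TT.
Step 3: 4 trees catch fire, 4 burn out
  .FTTTT
  ..FTTT
  ...FTT
  ...FTT
  ...TT.
Step 4: 5 trees catch fire, 4 burn out
  ..FTTT
  ...FTT
  ....FT
  ....FT
  ...FT.
Step 5: 5 trees catch fire, 5 burn out
  ...FTT
  ....FT
  .....F
  .....F
  ....F.
Step 6: 2 trees catch fire, 5 burn out
  ....FT
  .....F
  ......
  ......
  ......

....FT
.....F
......
......
......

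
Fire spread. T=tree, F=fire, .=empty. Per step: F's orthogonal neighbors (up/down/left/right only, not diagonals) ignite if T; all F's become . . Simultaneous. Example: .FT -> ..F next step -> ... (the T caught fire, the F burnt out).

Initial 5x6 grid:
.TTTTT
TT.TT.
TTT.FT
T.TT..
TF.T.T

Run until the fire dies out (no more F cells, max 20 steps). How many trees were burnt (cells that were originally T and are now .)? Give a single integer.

Answer: 18

Derivation:
Step 1: +3 fires, +2 burnt (F count now 3)
Step 2: +3 fires, +3 burnt (F count now 3)
Step 3: +3 fires, +3 burnt (F count now 3)
Step 4: +3 fires, +3 burnt (F count now 3)
Step 5: +3 fires, +3 burnt (F count now 3)
Step 6: +1 fires, +3 burnt (F count now 1)
Step 7: +1 fires, +1 burnt (F count now 1)
Step 8: +1 fires, +1 burnt (F count now 1)
Step 9: +0 fires, +1 burnt (F count now 0)
Fire out after step 9
Initially T: 19, now '.': 29
Total burnt (originally-T cells now '.'): 18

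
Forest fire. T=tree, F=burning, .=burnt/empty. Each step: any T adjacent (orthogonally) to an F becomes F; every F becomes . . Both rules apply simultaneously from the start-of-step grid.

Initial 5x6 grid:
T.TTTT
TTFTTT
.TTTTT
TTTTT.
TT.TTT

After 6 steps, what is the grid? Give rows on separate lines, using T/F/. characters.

Step 1: 4 trees catch fire, 1 burn out
  T.FTTT
  TF.FTT
  .TFTTT
  TTTTT.
  TT.TTT
Step 2: 6 trees catch fire, 4 burn out
  T..FTT
  F...FT
  .F.FTT
  TTFTT.
  TT.TTT
Step 3: 6 trees catch fire, 6 burn out
  F...FT
  .....F
  ....FT
  TF.FT.
  TT.TTT
Step 4: 6 trees catch fire, 6 burn out
  .....F
  ......
  .....F
  F...F.
  TF.FTT
Step 5: 2 trees catch fire, 6 burn out
  ......
  ......
  ......
  ......
  F...FT
Step 6: 1 trees catch fire, 2 burn out
  ......
  ......
  ......
  ......
  .....F

......
......
......
......
.....F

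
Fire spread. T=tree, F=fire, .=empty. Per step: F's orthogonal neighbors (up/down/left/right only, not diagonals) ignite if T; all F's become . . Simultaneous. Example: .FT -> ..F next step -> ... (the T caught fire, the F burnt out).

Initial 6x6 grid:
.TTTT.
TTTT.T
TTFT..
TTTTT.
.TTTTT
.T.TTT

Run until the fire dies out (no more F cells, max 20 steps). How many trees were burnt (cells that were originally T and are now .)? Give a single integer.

Answer: 25

Derivation:
Step 1: +4 fires, +1 burnt (F count now 4)
Step 2: +7 fires, +4 burnt (F count now 7)
Step 3: +7 fires, +7 burnt (F count now 7)
Step 4: +4 fires, +7 burnt (F count now 4)
Step 5: +2 fires, +4 burnt (F count now 2)
Step 6: +1 fires, +2 burnt (F count now 1)
Step 7: +0 fires, +1 burnt (F count now 0)
Fire out after step 7
Initially T: 26, now '.': 35
Total burnt (originally-T cells now '.'): 25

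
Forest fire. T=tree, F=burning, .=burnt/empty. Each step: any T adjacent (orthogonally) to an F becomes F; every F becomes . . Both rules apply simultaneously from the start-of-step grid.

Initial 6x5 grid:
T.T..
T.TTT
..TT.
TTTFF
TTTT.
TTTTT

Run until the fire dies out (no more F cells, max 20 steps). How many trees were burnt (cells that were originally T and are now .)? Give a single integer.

Step 1: +3 fires, +2 burnt (F count now 3)
Step 2: +5 fires, +3 burnt (F count now 5)
Step 3: +6 fires, +5 burnt (F count now 6)
Step 4: +3 fires, +6 burnt (F count now 3)
Step 5: +1 fires, +3 burnt (F count now 1)
Step 6: +0 fires, +1 burnt (F count now 0)
Fire out after step 6
Initially T: 20, now '.': 28
Total burnt (originally-T cells now '.'): 18

Answer: 18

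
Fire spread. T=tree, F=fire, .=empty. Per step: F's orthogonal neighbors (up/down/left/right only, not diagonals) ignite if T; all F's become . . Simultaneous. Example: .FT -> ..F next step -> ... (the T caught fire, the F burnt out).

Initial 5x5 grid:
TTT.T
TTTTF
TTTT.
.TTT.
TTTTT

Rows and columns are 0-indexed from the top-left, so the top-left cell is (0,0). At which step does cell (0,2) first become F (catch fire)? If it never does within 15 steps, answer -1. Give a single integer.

Step 1: cell (0,2)='T' (+2 fires, +1 burnt)
Step 2: cell (0,2)='T' (+2 fires, +2 burnt)
Step 3: cell (0,2)='F' (+4 fires, +2 burnt)
  -> target ignites at step 3
Step 4: cell (0,2)='.' (+5 fires, +4 burnt)
Step 5: cell (0,2)='.' (+5 fires, +5 burnt)
Step 6: cell (0,2)='.' (+1 fires, +5 burnt)
Step 7: cell (0,2)='.' (+1 fires, +1 burnt)
Step 8: cell (0,2)='.' (+0 fires, +1 burnt)
  fire out at step 8

3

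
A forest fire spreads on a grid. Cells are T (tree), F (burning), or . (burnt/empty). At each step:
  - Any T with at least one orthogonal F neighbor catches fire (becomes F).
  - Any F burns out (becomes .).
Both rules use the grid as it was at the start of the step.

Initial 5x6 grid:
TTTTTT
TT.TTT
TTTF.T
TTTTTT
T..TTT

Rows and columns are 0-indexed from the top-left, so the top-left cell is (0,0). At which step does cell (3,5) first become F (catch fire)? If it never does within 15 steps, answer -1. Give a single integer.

Step 1: cell (3,5)='T' (+3 fires, +1 burnt)
Step 2: cell (3,5)='T' (+6 fires, +3 burnt)
Step 3: cell (3,5)='F' (+8 fires, +6 burnt)
  -> target ignites at step 3
Step 4: cell (3,5)='.' (+6 fires, +8 burnt)
Step 5: cell (3,5)='.' (+2 fires, +6 burnt)
Step 6: cell (3,5)='.' (+0 fires, +2 burnt)
  fire out at step 6

3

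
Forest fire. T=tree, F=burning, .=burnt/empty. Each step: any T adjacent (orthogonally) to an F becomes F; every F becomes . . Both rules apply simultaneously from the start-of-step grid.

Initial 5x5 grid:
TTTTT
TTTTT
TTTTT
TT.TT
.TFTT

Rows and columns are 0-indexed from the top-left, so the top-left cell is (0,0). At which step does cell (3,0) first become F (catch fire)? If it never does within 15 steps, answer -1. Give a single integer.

Step 1: cell (3,0)='T' (+2 fires, +1 burnt)
Step 2: cell (3,0)='T' (+3 fires, +2 burnt)
Step 3: cell (3,0)='F' (+4 fires, +3 burnt)
  -> target ignites at step 3
Step 4: cell (3,0)='.' (+5 fires, +4 burnt)
Step 5: cell (3,0)='.' (+5 fires, +5 burnt)
Step 6: cell (3,0)='.' (+3 fires, +5 burnt)
Step 7: cell (3,0)='.' (+0 fires, +3 burnt)
  fire out at step 7

3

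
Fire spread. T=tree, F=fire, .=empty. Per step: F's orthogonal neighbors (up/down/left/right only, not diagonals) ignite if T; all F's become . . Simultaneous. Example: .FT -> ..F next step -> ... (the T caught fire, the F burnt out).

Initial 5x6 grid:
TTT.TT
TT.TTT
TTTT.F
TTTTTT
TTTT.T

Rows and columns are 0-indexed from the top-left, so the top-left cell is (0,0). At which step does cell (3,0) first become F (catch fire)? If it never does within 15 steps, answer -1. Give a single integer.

Step 1: cell (3,0)='T' (+2 fires, +1 burnt)
Step 2: cell (3,0)='T' (+4 fires, +2 burnt)
Step 3: cell (3,0)='T' (+3 fires, +4 burnt)
Step 4: cell (3,0)='T' (+3 fires, +3 burnt)
Step 5: cell (3,0)='T' (+3 fires, +3 burnt)
Step 6: cell (3,0)='F' (+3 fires, +3 burnt)
  -> target ignites at step 6
Step 7: cell (3,0)='.' (+3 fires, +3 burnt)
Step 8: cell (3,0)='.' (+2 fires, +3 burnt)
Step 9: cell (3,0)='.' (+2 fires, +2 burnt)
Step 10: cell (3,0)='.' (+0 fires, +2 burnt)
  fire out at step 10

6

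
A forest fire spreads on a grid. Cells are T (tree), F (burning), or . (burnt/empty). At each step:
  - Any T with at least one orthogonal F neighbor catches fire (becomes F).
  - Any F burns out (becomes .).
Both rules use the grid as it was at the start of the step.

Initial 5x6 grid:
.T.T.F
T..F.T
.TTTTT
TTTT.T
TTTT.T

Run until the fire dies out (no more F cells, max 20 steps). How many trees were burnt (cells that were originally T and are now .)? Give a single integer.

Answer: 17

Derivation:
Step 1: +3 fires, +2 burnt (F count now 3)
Step 2: +4 fires, +3 burnt (F count now 4)
Step 3: +4 fires, +4 burnt (F count now 4)
Step 4: +3 fires, +4 burnt (F count now 3)
Step 5: +2 fires, +3 burnt (F count now 2)
Step 6: +1 fires, +2 burnt (F count now 1)
Step 7: +0 fires, +1 burnt (F count now 0)
Fire out after step 7
Initially T: 19, now '.': 28
Total burnt (originally-T cells now '.'): 17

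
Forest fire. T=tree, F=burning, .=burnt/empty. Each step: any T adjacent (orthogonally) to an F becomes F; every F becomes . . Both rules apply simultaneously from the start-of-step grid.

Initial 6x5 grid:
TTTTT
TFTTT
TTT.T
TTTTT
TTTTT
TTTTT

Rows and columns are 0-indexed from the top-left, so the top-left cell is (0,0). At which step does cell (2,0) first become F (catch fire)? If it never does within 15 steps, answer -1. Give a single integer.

Step 1: cell (2,0)='T' (+4 fires, +1 burnt)
Step 2: cell (2,0)='F' (+6 fires, +4 burnt)
  -> target ignites at step 2
Step 3: cell (2,0)='.' (+5 fires, +6 burnt)
Step 4: cell (2,0)='.' (+6 fires, +5 burnt)
Step 5: cell (2,0)='.' (+4 fires, +6 burnt)
Step 6: cell (2,0)='.' (+2 fires, +4 burnt)
Step 7: cell (2,0)='.' (+1 fires, +2 burnt)
Step 8: cell (2,0)='.' (+0 fires, +1 burnt)
  fire out at step 8

2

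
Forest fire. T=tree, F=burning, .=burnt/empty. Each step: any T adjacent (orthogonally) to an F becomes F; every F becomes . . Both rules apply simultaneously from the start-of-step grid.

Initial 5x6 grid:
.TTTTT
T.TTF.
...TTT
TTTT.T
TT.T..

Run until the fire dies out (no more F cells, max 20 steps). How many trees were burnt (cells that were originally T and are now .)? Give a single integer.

Step 1: +3 fires, +1 burnt (F count now 3)
Step 2: +5 fires, +3 burnt (F count now 5)
Step 3: +3 fires, +5 burnt (F count now 3)
Step 4: +3 fires, +3 burnt (F count now 3)
Step 5: +1 fires, +3 burnt (F count now 1)
Step 6: +2 fires, +1 burnt (F count now 2)
Step 7: +1 fires, +2 burnt (F count now 1)
Step 8: +0 fires, +1 burnt (F count now 0)
Fire out after step 8
Initially T: 19, now '.': 29
Total burnt (originally-T cells now '.'): 18

Answer: 18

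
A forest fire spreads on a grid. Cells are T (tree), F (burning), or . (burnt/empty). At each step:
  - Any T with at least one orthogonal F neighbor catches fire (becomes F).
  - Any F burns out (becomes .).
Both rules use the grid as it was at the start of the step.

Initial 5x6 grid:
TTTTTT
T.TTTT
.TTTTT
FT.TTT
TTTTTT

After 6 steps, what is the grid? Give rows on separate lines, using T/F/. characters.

Step 1: 2 trees catch fire, 1 burn out
  TTTTTT
  T.TTTT
  .TTTTT
  .F.TTT
  FTTTTT
Step 2: 2 trees catch fire, 2 burn out
  TTTTTT
  T.TTTT
  .FTTTT
  ...TTT
  .FTTTT
Step 3: 2 trees catch fire, 2 burn out
  TTTTTT
  T.TTTT
  ..FTTT
  ...TTT
  ..FTTT
Step 4: 3 trees catch fire, 2 burn out
  TTTTTT
  T.FTTT
  ...FTT
  ...TTT
  ...FTT
Step 5: 5 trees catch fire, 3 burn out
  TTFTTT
  T..FTT
  ....FT
  ...FTT
  ....FT
Step 6: 6 trees catch fire, 5 burn out
  TF.FTT
  T...FT
  .....F
  ....FT
  .....F

TF.FTT
T...FT
.....F
....FT
.....F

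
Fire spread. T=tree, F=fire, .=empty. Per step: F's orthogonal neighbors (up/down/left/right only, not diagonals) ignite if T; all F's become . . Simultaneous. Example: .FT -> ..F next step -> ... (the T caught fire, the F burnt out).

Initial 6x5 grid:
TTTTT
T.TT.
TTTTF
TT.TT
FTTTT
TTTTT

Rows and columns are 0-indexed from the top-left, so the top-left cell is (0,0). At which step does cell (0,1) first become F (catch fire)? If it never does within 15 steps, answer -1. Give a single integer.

Step 1: cell (0,1)='T' (+5 fires, +2 burnt)
Step 2: cell (0,1)='T' (+8 fires, +5 burnt)
Step 3: cell (0,1)='T' (+7 fires, +8 burnt)
Step 4: cell (0,1)='T' (+4 fires, +7 burnt)
Step 5: cell (0,1)='F' (+1 fires, +4 burnt)
  -> target ignites at step 5
Step 6: cell (0,1)='.' (+0 fires, +1 burnt)
  fire out at step 6

5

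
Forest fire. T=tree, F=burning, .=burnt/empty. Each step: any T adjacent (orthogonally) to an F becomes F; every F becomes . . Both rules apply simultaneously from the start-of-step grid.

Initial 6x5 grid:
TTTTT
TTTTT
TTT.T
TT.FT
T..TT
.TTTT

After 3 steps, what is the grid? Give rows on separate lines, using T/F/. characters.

Step 1: 2 trees catch fire, 1 burn out
  TTTTT
  TTTTT
  TTT.T
  TT..F
  T..FT
  .TTTT
Step 2: 3 trees catch fire, 2 burn out
  TTTTT
  TTTTT
  TTT.F
  TT...
  T...F
  .TTFT
Step 3: 3 trees catch fire, 3 burn out
  TTTTT
  TTTTF
  TTT..
  TT...
  T....
  .TF.F

TTTTT
TTTTF
TTT..
TT...
T....
.TF.F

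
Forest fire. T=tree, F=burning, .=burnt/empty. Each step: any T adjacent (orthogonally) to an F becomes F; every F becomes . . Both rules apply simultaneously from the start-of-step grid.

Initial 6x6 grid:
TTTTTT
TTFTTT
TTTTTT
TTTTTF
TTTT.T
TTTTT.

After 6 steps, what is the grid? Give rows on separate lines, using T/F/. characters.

Step 1: 7 trees catch fire, 2 burn out
  TTFTTT
  TF.FTT
  TTFTTF
  TTTTF.
  TTTT.F
  TTTTT.
Step 2: 10 trees catch fire, 7 burn out
  TF.FTT
  F...FF
  TF.FF.
  TTFF..
  TTTT..
  TTTTT.
Step 3: 7 trees catch fire, 10 burn out
  F...FF
  ......
  F.....
  TF....
  TTFF..
  TTTTT.
Step 4: 4 trees catch fire, 7 burn out
  ......
  ......
  ......
  F.....
  TF....
  TTFFT.
Step 5: 3 trees catch fire, 4 burn out
  ......
  ......
  ......
  ......
  F.....
  TF..F.
Step 6: 1 trees catch fire, 3 burn out
  ......
  ......
  ......
  ......
  ......
  F.....

......
......
......
......
......
F.....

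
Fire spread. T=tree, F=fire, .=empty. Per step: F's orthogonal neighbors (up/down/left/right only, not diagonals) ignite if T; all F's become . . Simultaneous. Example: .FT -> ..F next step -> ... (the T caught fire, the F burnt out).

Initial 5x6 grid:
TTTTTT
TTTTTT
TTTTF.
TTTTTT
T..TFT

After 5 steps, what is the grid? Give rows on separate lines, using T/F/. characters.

Step 1: 5 trees catch fire, 2 burn out
  TTTTTT
  TTTTFT
  TTTF..
  TTTTFT
  T..F.F
Step 2: 6 trees catch fire, 5 burn out
  TTTTFT
  TTTF.F
  TTF...
  TTTF.F
  T.....
Step 3: 5 trees catch fire, 6 burn out
  TTTF.F
  TTF...
  TF....
  TTF...
  T.....
Step 4: 4 trees catch fire, 5 burn out
  TTF...
  TF....
  F.....
  TF....
  T.....
Step 5: 3 trees catch fire, 4 burn out
  TF....
  F.....
  ......
  F.....
  T.....

TF....
F.....
......
F.....
T.....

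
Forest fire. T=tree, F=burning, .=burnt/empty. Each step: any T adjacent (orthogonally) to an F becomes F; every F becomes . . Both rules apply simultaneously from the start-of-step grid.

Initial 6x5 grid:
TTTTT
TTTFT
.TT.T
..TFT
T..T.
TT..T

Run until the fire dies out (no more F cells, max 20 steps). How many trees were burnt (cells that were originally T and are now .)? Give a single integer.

Answer: 15

Derivation:
Step 1: +6 fires, +2 burnt (F count now 6)
Step 2: +5 fires, +6 burnt (F count now 5)
Step 3: +3 fires, +5 burnt (F count now 3)
Step 4: +1 fires, +3 burnt (F count now 1)
Step 5: +0 fires, +1 burnt (F count now 0)
Fire out after step 5
Initially T: 19, now '.': 26
Total burnt (originally-T cells now '.'): 15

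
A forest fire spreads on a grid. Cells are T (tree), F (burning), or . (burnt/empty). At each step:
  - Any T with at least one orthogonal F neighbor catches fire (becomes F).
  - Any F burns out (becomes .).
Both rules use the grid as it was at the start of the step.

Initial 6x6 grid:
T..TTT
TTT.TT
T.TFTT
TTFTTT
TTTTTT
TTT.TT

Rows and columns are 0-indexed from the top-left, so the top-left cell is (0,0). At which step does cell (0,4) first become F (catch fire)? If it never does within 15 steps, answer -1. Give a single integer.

Step 1: cell (0,4)='T' (+5 fires, +2 burnt)
Step 2: cell (0,4)='T' (+8 fires, +5 burnt)
Step 3: cell (0,4)='F' (+8 fires, +8 burnt)
  -> target ignites at step 3
Step 4: cell (0,4)='.' (+6 fires, +8 burnt)
Step 5: cell (0,4)='.' (+2 fires, +6 burnt)
Step 6: cell (0,4)='.' (+0 fires, +2 burnt)
  fire out at step 6

3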